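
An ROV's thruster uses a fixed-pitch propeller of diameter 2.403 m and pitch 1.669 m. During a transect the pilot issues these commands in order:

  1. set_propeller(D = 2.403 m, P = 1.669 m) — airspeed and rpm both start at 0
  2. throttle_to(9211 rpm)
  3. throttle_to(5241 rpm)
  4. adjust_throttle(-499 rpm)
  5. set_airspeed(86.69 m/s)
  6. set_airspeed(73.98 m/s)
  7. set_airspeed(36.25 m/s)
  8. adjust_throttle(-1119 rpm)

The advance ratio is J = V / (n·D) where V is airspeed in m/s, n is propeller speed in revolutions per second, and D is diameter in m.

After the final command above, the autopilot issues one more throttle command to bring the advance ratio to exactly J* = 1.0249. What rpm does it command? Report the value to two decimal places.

set_propeller: D = 2.403 m, P = 1.669 m (p = P/D = 0.694548); state ← (V=0, rpm=0)
throttle_to(9211): rpm ← 9211
throttle_to(5241): rpm ← 5241
adjust_throttle(-499): rpm ← 5241 -499 = 4742
set_airspeed(86.69): V ← 86.69 m/s
set_airspeed(73.98): V ← 73.98 m/s
set_airspeed(36.25): V ← 36.25 m/s
adjust_throttle(-1119): rpm ← 4742 -1119 = 3623
final state: V = 36.25 m/s, rpm = 3623 → n = rpm/60 = 60.383333 rev/s
target J* = 1.0249; solve J* = V/(n·D) for n: n = V/(J*·D) = 36.25/(1.0249 × 2.403) = 14.718812 rev/s
rpm = 60·n = 883.128697

rpm = 883.13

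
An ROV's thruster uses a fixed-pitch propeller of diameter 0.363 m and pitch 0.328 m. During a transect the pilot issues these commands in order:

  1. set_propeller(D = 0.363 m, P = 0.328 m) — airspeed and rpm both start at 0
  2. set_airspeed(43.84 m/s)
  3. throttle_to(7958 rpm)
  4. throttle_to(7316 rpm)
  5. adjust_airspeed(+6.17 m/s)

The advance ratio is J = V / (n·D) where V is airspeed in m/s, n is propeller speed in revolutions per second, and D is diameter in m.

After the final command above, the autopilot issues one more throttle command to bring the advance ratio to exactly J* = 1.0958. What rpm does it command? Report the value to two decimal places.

set_propeller: D = 0.363 m, P = 0.328 m (p = P/D = 0.903581); state ← (V=0, rpm=0)
set_airspeed(43.84): V ← 43.84 m/s
throttle_to(7958): rpm ← 7958
throttle_to(7316): rpm ← 7316
adjust_airspeed(+6.17): V ← 43.84 +6.17 = 50.01 m/s
final state: V = 50.01 m/s, rpm = 7316 → n = rpm/60 = 121.933333 rev/s
target J* = 1.0958; solve J* = V/(n·D) for n: n = V/(J*·D) = 50.01/(1.0958 × 0.363) = 125.724215 rev/s
rpm = 60·n = 7543.452913

rpm = 7543.45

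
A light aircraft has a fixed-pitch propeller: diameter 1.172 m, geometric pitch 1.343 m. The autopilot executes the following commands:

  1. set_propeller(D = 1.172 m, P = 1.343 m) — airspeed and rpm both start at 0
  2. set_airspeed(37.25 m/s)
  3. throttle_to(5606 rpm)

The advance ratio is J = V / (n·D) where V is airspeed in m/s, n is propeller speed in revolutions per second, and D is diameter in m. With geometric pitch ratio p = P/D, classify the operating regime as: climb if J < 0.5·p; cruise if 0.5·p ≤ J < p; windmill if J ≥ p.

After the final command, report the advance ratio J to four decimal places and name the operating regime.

set_propeller: D = 1.172 m, P = 1.343 m (p = P/D = 1.145904); state ← (V=0, rpm=0)
set_airspeed(37.25): V ← 37.25 m/s
throttle_to(5606): rpm ← 5606
final state: V = 37.25 m/s, rpm = 5606 → n = rpm/60 = 93.433333 rev/s
J = V / (n·D) = 37.25 / (93.433333 × 1.172) = 0.340171
regime bands: climb J<0.5730 | cruise [0.5730, 1.1459) | windmill J≥1.1459
J = 0.3402 → climb

J = 0.3402, regime = climb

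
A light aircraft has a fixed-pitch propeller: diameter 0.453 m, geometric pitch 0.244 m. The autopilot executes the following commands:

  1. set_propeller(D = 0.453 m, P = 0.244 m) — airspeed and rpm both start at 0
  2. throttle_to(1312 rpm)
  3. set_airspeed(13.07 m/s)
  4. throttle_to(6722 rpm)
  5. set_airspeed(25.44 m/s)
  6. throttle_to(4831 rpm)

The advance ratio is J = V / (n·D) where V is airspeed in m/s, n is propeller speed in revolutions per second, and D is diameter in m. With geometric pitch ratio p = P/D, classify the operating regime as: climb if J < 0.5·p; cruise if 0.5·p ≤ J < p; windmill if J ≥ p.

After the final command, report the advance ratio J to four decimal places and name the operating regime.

set_propeller: D = 0.453 m, P = 0.244 m (p = P/D = 0.538631); state ← (V=0, rpm=0)
throttle_to(1312): rpm ← 1312
set_airspeed(13.07): V ← 13.07 m/s
throttle_to(6722): rpm ← 6722
set_airspeed(25.44): V ← 25.44 m/s
throttle_to(4831): rpm ← 4831
final state: V = 25.44 m/s, rpm = 4831 → n = rpm/60 = 80.516667 rev/s
J = V / (n·D) = 25.44 / (80.516667 × 0.453) = 0.697482
regime bands: climb J<0.2693 | cruise [0.2693, 0.5386) | windmill J≥0.5386
J = 0.6975 → windmill

J = 0.6975, regime = windmill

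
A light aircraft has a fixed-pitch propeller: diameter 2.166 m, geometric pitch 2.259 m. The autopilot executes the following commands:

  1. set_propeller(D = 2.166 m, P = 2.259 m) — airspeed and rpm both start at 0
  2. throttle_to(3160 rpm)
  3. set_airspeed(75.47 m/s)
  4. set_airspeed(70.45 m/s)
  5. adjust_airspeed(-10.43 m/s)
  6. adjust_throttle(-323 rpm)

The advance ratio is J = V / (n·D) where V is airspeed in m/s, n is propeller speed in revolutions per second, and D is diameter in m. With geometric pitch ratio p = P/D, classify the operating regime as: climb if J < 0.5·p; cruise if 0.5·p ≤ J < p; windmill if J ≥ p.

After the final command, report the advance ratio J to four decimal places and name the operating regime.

set_propeller: D = 2.166 m, P = 2.259 m (p = P/D = 1.042936); state ← (V=0, rpm=0)
throttle_to(3160): rpm ← 3160
set_airspeed(75.47): V ← 75.47 m/s
set_airspeed(70.45): V ← 70.45 m/s
adjust_airspeed(-10.43): V ← 70.45 -10.43 = 60.02 m/s
adjust_throttle(-323): rpm ← 3160 -323 = 2837
final state: V = 60.02 m/s, rpm = 2837 → n = rpm/60 = 47.283333 rev/s
J = V / (n·D) = 60.02 / (47.283333 × 2.166) = 0.586043
regime bands: climb J<0.5215 | cruise [0.5215, 1.0429) | windmill J≥1.0429
J = 0.5860 → cruise

J = 0.5860, regime = cruise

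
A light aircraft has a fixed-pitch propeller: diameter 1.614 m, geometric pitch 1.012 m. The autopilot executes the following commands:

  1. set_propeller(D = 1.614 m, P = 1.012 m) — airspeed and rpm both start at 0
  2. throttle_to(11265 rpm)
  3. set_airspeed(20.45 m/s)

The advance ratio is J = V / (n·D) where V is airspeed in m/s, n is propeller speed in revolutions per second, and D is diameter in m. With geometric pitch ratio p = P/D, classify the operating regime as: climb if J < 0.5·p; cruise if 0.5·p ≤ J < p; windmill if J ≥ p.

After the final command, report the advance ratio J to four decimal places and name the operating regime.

J = 0.0675, regime = climb

set_propeller: D = 1.614 m, P = 1.012 m (p = P/D = 0.627014); state ← (V=0, rpm=0)
throttle_to(11265): rpm ← 11265
set_airspeed(20.45): V ← 20.45 m/s
final state: V = 20.45 m/s, rpm = 11265 → n = rpm/60 = 187.750000 rev/s
J = V / (n·D) = 20.45 / (187.750000 × 1.614) = 0.067485
regime bands: climb J<0.3135 | cruise [0.3135, 0.6270) | windmill J≥0.6270
J = 0.0675 → climb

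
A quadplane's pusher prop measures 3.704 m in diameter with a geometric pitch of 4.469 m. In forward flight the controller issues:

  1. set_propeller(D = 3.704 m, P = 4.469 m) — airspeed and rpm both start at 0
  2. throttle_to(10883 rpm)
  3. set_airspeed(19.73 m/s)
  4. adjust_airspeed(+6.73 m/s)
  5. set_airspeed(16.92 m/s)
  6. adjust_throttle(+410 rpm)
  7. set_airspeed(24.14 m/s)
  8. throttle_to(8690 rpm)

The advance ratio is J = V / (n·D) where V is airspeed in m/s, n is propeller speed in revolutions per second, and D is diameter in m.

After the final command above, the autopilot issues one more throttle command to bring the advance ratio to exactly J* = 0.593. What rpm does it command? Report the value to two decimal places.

set_propeller: D = 3.704 m, P = 4.469 m (p = P/D = 1.206533); state ← (V=0, rpm=0)
throttle_to(10883): rpm ← 10883
set_airspeed(19.73): V ← 19.73 m/s
adjust_airspeed(+6.73): V ← 19.73 +6.73 = 26.46 m/s
set_airspeed(16.92): V ← 16.92 m/s
adjust_throttle(+410): rpm ← 10883 +410 = 11293
set_airspeed(24.14): V ← 24.14 m/s
throttle_to(8690): rpm ← 8690
final state: V = 24.14 m/s, rpm = 8690 → n = rpm/60 = 144.833333 rev/s
target J* = 0.593; solve J* = V/(n·D) for n: n = V/(J*·D) = 24.14/(0.593 × 3.704) = 10.990352 rev/s
rpm = 60·n = 659.421108

rpm = 659.42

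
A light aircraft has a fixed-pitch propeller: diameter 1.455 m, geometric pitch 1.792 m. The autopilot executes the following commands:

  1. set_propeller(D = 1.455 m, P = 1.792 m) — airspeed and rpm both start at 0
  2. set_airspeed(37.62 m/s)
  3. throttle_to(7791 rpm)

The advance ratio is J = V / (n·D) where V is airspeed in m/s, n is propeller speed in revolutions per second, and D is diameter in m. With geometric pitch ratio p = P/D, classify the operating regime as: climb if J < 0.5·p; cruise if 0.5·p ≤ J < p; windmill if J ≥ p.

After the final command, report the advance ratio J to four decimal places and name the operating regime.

J = 0.1991, regime = climb

set_propeller: D = 1.455 m, P = 1.792 m (p = P/D = 1.231615); state ← (V=0, rpm=0)
set_airspeed(37.62): V ← 37.62 m/s
throttle_to(7791): rpm ← 7791
final state: V = 37.62 m/s, rpm = 7791 → n = rpm/60 = 129.850000 rev/s
J = V / (n·D) = 37.62 / (129.850000 × 1.455) = 0.199120
regime bands: climb J<0.6158 | cruise [0.6158, 1.2316) | windmill J≥1.2316
J = 0.1991 → climb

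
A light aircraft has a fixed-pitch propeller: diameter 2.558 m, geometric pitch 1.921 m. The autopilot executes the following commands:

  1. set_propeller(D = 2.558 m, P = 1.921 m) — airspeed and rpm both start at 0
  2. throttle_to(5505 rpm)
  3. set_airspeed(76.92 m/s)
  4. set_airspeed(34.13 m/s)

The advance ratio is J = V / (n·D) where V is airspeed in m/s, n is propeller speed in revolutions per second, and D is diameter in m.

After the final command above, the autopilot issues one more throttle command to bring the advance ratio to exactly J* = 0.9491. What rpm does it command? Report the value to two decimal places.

rpm = 843.48

set_propeller: D = 2.558 m, P = 1.921 m (p = P/D = 0.750977); state ← (V=0, rpm=0)
throttle_to(5505): rpm ← 5505
set_airspeed(76.92): V ← 76.92 m/s
set_airspeed(34.13): V ← 34.13 m/s
final state: V = 34.13 m/s, rpm = 5505 → n = rpm/60 = 91.750000 rev/s
target J* = 0.9491; solve J* = V/(n·D) for n: n = V/(J*·D) = 34.13/(0.9491 × 2.558) = 14.058008 rev/s
rpm = 60·n = 843.480458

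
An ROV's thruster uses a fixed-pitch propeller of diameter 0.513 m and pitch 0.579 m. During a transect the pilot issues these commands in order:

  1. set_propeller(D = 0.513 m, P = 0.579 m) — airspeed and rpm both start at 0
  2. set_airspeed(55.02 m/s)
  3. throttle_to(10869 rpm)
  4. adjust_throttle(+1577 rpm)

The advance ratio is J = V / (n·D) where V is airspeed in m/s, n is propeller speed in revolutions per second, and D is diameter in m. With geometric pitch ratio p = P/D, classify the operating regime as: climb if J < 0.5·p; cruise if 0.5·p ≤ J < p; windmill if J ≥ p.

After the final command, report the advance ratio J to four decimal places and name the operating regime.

set_propeller: D = 0.513 m, P = 0.579 m (p = P/D = 1.128655); state ← (V=0, rpm=0)
set_airspeed(55.02): V ← 55.02 m/s
throttle_to(10869): rpm ← 10869
adjust_throttle(+1577): rpm ← 10869 +1577 = 12446
final state: V = 55.02 m/s, rpm = 12446 → n = rpm/60 = 207.433333 rev/s
J = V / (n·D) = 55.02 / (207.433333 × 0.513) = 0.517041
regime bands: climb J<0.5643 | cruise [0.5643, 1.1287) | windmill J≥1.1287
J = 0.5170 → climb

J = 0.5170, regime = climb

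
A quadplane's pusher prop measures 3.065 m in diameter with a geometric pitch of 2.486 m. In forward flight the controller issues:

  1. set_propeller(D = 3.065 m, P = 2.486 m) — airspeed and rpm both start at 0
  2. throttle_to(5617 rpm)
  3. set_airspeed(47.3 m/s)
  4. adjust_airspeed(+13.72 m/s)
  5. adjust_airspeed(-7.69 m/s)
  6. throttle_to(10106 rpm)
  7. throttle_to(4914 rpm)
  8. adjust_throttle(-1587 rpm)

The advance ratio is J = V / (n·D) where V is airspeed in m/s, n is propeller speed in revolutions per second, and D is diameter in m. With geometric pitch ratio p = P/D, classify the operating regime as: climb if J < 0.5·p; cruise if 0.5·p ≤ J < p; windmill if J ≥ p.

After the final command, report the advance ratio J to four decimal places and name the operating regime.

set_propeller: D = 3.065 m, P = 2.486 m (p = P/D = 0.811093); state ← (V=0, rpm=0)
throttle_to(5617): rpm ← 5617
set_airspeed(47.3): V ← 47.3 m/s
adjust_airspeed(+13.72): V ← 47.3 +13.72 = 61.02 m/s
adjust_airspeed(-7.69): V ← 61.02 -7.69 = 53.33 m/s
throttle_to(10106): rpm ← 10106
throttle_to(4914): rpm ← 4914
adjust_throttle(-1587): rpm ← 4914 -1587 = 3327
final state: V = 53.33 m/s, rpm = 3327 → n = rpm/60 = 55.450000 rev/s
J = V / (n·D) = 53.33 / (55.450000 × 3.065) = 0.313790
regime bands: climb J<0.4055 | cruise [0.4055, 0.8111) | windmill J≥0.8111
J = 0.3138 → climb

J = 0.3138, regime = climb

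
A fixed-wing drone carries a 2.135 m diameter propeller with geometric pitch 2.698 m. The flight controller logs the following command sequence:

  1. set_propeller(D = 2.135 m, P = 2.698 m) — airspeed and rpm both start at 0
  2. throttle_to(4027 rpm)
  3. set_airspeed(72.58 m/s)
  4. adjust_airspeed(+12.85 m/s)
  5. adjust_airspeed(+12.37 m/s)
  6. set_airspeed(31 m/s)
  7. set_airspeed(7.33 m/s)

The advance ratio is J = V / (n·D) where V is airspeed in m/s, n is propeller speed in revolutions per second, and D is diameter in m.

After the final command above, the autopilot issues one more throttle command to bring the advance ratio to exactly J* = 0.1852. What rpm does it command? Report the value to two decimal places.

rpm = 1112.29

set_propeller: D = 2.135 m, P = 2.698 m (p = P/D = 1.263700); state ← (V=0, rpm=0)
throttle_to(4027): rpm ← 4027
set_airspeed(72.58): V ← 72.58 m/s
adjust_airspeed(+12.85): V ← 72.58 +12.85 = 85.43 m/s
adjust_airspeed(+12.37): V ← 85.43 +12.37 = 97.8 m/s
set_airspeed(31): V ← 31 m/s
set_airspeed(7.33): V ← 7.33 m/s
final state: V = 7.33 m/s, rpm = 4027 → n = rpm/60 = 67.116667 rev/s
target J* = 0.1852; solve J* = V/(n·D) for n: n = V/(J*·D) = 7.33/(0.1852 × 2.135) = 18.538095 rev/s
rpm = 60·n = 1112.285724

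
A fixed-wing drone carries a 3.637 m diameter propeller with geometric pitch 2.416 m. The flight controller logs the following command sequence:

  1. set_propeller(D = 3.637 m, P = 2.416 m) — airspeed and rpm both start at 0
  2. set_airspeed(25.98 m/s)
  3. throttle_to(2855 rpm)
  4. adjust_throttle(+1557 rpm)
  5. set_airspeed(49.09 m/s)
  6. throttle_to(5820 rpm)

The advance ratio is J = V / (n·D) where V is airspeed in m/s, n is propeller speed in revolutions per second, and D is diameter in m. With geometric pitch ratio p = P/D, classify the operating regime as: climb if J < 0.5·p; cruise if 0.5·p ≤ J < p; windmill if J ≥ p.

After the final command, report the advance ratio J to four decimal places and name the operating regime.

J = 0.1391, regime = climb

set_propeller: D = 3.637 m, P = 2.416 m (p = P/D = 0.664284); state ← (V=0, rpm=0)
set_airspeed(25.98): V ← 25.98 m/s
throttle_to(2855): rpm ← 2855
adjust_throttle(+1557): rpm ← 2855 +1557 = 4412
set_airspeed(49.09): V ← 49.09 m/s
throttle_to(5820): rpm ← 5820
final state: V = 49.09 m/s, rpm = 5820 → n = rpm/60 = 97.000000 rev/s
J = V / (n·D) = 49.09 / (97.000000 × 3.637) = 0.139148
regime bands: climb J<0.3321 | cruise [0.3321, 0.6643) | windmill J≥0.6643
J = 0.1391 → climb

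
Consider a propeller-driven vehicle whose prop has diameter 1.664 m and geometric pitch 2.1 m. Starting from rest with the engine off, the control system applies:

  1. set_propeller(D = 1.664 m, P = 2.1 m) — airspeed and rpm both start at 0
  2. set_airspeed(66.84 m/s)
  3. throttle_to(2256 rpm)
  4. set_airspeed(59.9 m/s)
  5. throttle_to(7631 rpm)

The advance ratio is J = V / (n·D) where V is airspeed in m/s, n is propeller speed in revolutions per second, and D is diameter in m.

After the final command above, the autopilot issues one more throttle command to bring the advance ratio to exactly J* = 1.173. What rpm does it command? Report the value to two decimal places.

set_propeller: D = 1.664 m, P = 2.1 m (p = P/D = 1.262019); state ← (V=0, rpm=0)
set_airspeed(66.84): V ← 66.84 m/s
throttle_to(2256): rpm ← 2256
set_airspeed(59.9): V ← 59.9 m/s
throttle_to(7631): rpm ← 7631
final state: V = 59.9 m/s, rpm = 7631 → n = rpm/60 = 127.183333 rev/s
target J* = 1.173; solve J* = V/(n·D) for n: n = V/(J*·D) = 59.9/(1.173 × 1.664) = 30.688488 rev/s
rpm = 60·n = 1841.309266

rpm = 1841.31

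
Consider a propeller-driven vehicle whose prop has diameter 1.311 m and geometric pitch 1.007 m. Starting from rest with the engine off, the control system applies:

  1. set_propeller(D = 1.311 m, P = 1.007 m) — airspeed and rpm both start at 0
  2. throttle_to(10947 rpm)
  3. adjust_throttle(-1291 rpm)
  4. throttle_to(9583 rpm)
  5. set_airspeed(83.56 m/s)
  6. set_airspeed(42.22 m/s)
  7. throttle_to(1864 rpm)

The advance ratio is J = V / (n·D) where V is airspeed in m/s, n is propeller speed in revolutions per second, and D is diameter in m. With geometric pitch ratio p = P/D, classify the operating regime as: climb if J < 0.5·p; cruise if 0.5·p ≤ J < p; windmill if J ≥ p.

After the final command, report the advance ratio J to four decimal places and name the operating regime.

J = 1.0366, regime = windmill

set_propeller: D = 1.311 m, P = 1.007 m (p = P/D = 0.768116); state ← (V=0, rpm=0)
throttle_to(10947): rpm ← 10947
adjust_throttle(-1291): rpm ← 10947 -1291 = 9656
throttle_to(9583): rpm ← 9583
set_airspeed(83.56): V ← 83.56 m/s
set_airspeed(42.22): V ← 42.22 m/s
throttle_to(1864): rpm ← 1864
final state: V = 42.22 m/s, rpm = 1864 → n = rpm/60 = 31.066667 rev/s
J = V / (n·D) = 42.22 / (31.066667 × 1.311) = 1.036623
regime bands: climb J<0.3841 | cruise [0.3841, 0.7681) | windmill J≥0.7681
J = 1.0366 → windmill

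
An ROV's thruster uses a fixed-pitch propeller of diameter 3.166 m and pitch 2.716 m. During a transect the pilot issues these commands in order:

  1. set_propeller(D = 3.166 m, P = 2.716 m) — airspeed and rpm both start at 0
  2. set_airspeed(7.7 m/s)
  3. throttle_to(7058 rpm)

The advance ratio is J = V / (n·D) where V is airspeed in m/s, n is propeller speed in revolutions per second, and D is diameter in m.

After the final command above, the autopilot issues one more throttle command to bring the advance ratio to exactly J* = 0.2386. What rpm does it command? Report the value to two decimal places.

set_propeller: D = 3.166 m, P = 2.716 m (p = P/D = 0.857865); state ← (V=0, rpm=0)
set_airspeed(7.7): V ← 7.7 m/s
throttle_to(7058): rpm ← 7058
final state: V = 7.7 m/s, rpm = 7058 → n = rpm/60 = 117.633333 rev/s
target J* = 0.2386; solve J* = V/(n·D) for n: n = V/(J*·D) = 7.7/(0.2386 × 3.166) = 10.193173 rev/s
rpm = 60·n = 611.590352

rpm = 611.59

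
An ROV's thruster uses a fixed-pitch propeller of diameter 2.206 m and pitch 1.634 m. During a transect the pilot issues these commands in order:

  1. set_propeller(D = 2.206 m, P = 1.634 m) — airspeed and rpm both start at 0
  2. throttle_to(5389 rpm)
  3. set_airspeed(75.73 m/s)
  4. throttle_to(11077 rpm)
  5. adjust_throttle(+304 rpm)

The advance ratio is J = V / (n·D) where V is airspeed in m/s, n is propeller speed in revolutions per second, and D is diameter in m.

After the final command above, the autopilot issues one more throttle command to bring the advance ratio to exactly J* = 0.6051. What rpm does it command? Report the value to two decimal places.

set_propeller: D = 2.206 m, P = 1.634 m (p = P/D = 0.740707); state ← (V=0, rpm=0)
throttle_to(5389): rpm ← 5389
set_airspeed(75.73): V ← 75.73 m/s
throttle_to(11077): rpm ← 11077
adjust_throttle(+304): rpm ← 11077 +304 = 11381
final state: V = 75.73 m/s, rpm = 11381 → n = rpm/60 = 189.683333 rev/s
target J* = 0.6051; solve J* = V/(n·D) for n: n = V/(J*·D) = 75.73/(0.6051 × 2.206) = 56.732941 rev/s
rpm = 60·n = 3403.976445

rpm = 3403.98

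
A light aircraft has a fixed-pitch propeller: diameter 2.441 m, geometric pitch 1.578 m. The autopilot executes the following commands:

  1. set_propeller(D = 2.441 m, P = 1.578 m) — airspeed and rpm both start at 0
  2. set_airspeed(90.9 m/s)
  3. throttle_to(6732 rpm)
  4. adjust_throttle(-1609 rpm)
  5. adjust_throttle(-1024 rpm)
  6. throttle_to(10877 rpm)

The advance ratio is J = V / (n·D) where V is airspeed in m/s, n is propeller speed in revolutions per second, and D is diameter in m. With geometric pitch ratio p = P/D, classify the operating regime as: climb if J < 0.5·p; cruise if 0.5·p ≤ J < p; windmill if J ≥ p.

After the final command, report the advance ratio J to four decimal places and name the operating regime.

J = 0.2054, regime = climb

set_propeller: D = 2.441 m, P = 1.578 m (p = P/D = 0.646456); state ← (V=0, rpm=0)
set_airspeed(90.9): V ← 90.9 m/s
throttle_to(6732): rpm ← 6732
adjust_throttle(-1609): rpm ← 6732 -1609 = 5123
adjust_throttle(-1024): rpm ← 5123 -1024 = 4099
throttle_to(10877): rpm ← 10877
final state: V = 90.9 m/s, rpm = 10877 → n = rpm/60 = 181.283333 rev/s
J = V / (n·D) = 90.9 / (181.283333 × 2.441) = 0.205418
regime bands: climb J<0.3232 | cruise [0.3232, 0.6465) | windmill J≥0.6465
J = 0.2054 → climb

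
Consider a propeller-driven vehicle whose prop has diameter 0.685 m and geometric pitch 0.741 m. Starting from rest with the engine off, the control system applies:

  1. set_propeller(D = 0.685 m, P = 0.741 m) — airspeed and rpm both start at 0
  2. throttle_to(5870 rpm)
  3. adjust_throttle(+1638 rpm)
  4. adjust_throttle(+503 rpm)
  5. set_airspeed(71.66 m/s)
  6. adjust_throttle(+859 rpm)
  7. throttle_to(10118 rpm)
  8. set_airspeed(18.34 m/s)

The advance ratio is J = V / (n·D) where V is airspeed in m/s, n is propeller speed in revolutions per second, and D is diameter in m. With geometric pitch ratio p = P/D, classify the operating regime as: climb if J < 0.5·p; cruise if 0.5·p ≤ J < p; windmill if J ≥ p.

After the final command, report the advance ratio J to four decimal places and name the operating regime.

set_propeller: D = 0.685 m, P = 0.741 m (p = P/D = 1.081752); state ← (V=0, rpm=0)
throttle_to(5870): rpm ← 5870
adjust_throttle(+1638): rpm ← 5870 +1638 = 7508
adjust_throttle(+503): rpm ← 7508 +503 = 8011
set_airspeed(71.66): V ← 71.66 m/s
adjust_throttle(+859): rpm ← 8011 +859 = 8870
throttle_to(10118): rpm ← 10118
set_airspeed(18.34): V ← 18.34 m/s
final state: V = 18.34 m/s, rpm = 10118 → n = rpm/60 = 168.633333 rev/s
J = V / (n·D) = 18.34 / (168.633333 × 0.685) = 0.158769
regime bands: climb J<0.5409 | cruise [0.5409, 1.0818) | windmill J≥1.0818
J = 0.1588 → climb

J = 0.1588, regime = climb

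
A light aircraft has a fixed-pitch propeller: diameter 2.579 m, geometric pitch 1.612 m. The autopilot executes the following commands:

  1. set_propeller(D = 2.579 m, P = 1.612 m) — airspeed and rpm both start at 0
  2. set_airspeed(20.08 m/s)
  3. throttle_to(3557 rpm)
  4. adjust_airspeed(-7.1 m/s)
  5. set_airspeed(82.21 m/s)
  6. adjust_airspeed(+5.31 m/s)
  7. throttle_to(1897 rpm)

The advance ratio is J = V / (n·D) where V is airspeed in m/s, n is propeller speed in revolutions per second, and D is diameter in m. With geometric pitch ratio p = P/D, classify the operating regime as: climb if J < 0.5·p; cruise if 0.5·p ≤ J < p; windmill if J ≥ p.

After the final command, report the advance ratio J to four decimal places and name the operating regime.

set_propeller: D = 2.579 m, P = 1.612 m (p = P/D = 0.625048); state ← (V=0, rpm=0)
set_airspeed(20.08): V ← 20.08 m/s
throttle_to(3557): rpm ← 3557
adjust_airspeed(-7.1): V ← 20.08 -7.1 = 12.98 m/s
set_airspeed(82.21): V ← 82.21 m/s
adjust_airspeed(+5.31): V ← 82.21 +5.31 = 87.52 m/s
throttle_to(1897): rpm ← 1897
final state: V = 87.52 m/s, rpm = 1897 → n = rpm/60 = 31.616667 rev/s
J = V / (n·D) = 87.52 / (31.616667 × 2.579) = 1.073346
regime bands: climb J<0.3125 | cruise [0.3125, 0.6250) | windmill J≥0.6250
J = 1.0733 → windmill

J = 1.0733, regime = windmill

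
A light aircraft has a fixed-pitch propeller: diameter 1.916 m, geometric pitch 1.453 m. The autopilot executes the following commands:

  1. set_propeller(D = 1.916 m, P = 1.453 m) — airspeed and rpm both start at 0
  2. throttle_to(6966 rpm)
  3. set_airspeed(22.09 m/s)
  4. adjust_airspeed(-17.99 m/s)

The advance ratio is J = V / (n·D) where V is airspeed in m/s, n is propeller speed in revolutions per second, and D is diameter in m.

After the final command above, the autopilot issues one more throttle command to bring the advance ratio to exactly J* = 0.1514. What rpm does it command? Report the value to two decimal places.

set_propeller: D = 1.916 m, P = 1.453 m (p = P/D = 0.758351); state ← (V=0, rpm=0)
throttle_to(6966): rpm ← 6966
set_airspeed(22.09): V ← 22.09 m/s
adjust_airspeed(-17.99): V ← 22.09 -17.99 = 4.1 m/s
final state: V = 4.1 m/s, rpm = 6966 → n = rpm/60 = 116.100000 rev/s
target J* = 0.1514; solve J* = V/(n·D) for n: n = V/(J*·D) = 4.1/(0.1514 × 1.916) = 14.133915 rev/s
rpm = 60·n = 848.034903

rpm = 848.03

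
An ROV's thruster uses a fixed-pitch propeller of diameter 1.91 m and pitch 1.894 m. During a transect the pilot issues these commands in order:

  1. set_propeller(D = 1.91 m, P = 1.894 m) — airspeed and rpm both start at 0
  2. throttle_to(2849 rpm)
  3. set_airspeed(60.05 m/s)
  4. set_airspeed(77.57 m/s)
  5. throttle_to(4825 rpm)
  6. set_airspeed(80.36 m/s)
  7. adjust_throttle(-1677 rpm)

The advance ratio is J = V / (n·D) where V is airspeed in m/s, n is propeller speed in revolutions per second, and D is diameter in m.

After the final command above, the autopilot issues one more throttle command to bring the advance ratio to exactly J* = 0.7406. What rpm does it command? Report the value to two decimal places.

rpm = 3408.58

set_propeller: D = 1.91 m, P = 1.894 m (p = P/D = 0.991623); state ← (V=0, rpm=0)
throttle_to(2849): rpm ← 2849
set_airspeed(60.05): V ← 60.05 m/s
set_airspeed(77.57): V ← 77.57 m/s
throttle_to(4825): rpm ← 4825
set_airspeed(80.36): V ← 80.36 m/s
adjust_throttle(-1677): rpm ← 4825 -1677 = 3148
final state: V = 80.36 m/s, rpm = 3148 → n = rpm/60 = 52.466667 rev/s
target J* = 0.7406; solve J* = V/(n·D) for n: n = V/(J*·D) = 80.36/(0.7406 × 1.91) = 56.809747 rev/s
rpm = 60·n = 3408.584804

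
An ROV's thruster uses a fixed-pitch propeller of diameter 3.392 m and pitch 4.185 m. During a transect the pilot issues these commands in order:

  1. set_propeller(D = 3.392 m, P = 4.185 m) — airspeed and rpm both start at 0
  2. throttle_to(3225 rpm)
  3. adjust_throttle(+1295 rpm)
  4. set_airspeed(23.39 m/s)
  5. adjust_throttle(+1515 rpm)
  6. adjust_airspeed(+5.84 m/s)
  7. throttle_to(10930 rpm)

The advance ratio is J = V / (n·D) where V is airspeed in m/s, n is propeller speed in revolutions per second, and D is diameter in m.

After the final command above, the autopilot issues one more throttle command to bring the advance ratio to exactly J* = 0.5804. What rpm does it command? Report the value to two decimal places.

rpm = 890.83

set_propeller: D = 3.392 m, P = 4.185 m (p = P/D = 1.233785); state ← (V=0, rpm=0)
throttle_to(3225): rpm ← 3225
adjust_throttle(+1295): rpm ← 3225 +1295 = 4520
set_airspeed(23.39): V ← 23.39 m/s
adjust_throttle(+1515): rpm ← 4520 +1515 = 6035
adjust_airspeed(+5.84): V ← 23.39 +5.84 = 29.23 m/s
throttle_to(10930): rpm ← 10930
final state: V = 29.23 m/s, rpm = 10930 → n = rpm/60 = 182.166667 rev/s
target J* = 0.5804; solve J* = V/(n·D) for n: n = V/(J*·D) = 29.23/(0.5804 × 3.392) = 14.847235 rev/s
rpm = 60·n = 890.834070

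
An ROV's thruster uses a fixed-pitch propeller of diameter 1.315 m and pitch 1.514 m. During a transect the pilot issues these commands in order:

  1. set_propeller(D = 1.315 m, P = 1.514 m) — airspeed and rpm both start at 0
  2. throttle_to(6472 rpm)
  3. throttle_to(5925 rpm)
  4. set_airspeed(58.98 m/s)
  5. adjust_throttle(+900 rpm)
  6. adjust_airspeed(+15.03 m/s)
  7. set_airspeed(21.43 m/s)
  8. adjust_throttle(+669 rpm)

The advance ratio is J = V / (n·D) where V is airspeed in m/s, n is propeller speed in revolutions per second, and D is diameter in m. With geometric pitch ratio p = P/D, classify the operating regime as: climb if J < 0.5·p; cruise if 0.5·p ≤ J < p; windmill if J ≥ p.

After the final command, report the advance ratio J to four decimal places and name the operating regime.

set_propeller: D = 1.315 m, P = 1.514 m (p = P/D = 1.151331); state ← (V=0, rpm=0)
throttle_to(6472): rpm ← 6472
throttle_to(5925): rpm ← 5925
set_airspeed(58.98): V ← 58.98 m/s
adjust_throttle(+900): rpm ← 5925 +900 = 6825
adjust_airspeed(+15.03): V ← 58.98 +15.03 = 74.01 m/s
set_airspeed(21.43): V ← 21.43 m/s
adjust_throttle(+669): rpm ← 6825 +669 = 7494
final state: V = 21.43 m/s, rpm = 7494 → n = rpm/60 = 124.900000 rev/s
J = V / (n·D) = 21.43 / (124.900000 × 1.315) = 0.130477
regime bands: climb J<0.5757 | cruise [0.5757, 1.1513) | windmill J≥1.1513
J = 0.1305 → climb

J = 0.1305, regime = climb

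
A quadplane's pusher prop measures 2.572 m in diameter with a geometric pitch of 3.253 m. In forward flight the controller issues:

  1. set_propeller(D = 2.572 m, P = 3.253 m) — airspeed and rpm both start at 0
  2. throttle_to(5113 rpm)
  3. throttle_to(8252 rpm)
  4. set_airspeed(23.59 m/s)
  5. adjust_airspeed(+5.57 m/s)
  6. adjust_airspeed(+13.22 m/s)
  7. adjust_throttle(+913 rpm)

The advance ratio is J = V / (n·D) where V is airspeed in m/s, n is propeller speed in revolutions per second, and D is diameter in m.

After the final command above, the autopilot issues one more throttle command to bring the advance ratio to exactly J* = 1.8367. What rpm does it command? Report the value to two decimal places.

rpm = 538.27

set_propeller: D = 2.572 m, P = 3.253 m (p = P/D = 1.264774); state ← (V=0, rpm=0)
throttle_to(5113): rpm ← 5113
throttle_to(8252): rpm ← 8252
set_airspeed(23.59): V ← 23.59 m/s
adjust_airspeed(+5.57): V ← 23.59 +5.57 = 29.16 m/s
adjust_airspeed(+13.22): V ← 29.16 +13.22 = 42.38 m/s
adjust_throttle(+913): rpm ← 8252 +913 = 9165
final state: V = 42.38 m/s, rpm = 9165 → n = rpm/60 = 152.750000 rev/s
target J* = 1.8367; solve J* = V/(n·D) for n: n = V/(J*·D) = 42.38/(1.8367 × 2.572) = 8.971225 rev/s
rpm = 60·n = 538.273516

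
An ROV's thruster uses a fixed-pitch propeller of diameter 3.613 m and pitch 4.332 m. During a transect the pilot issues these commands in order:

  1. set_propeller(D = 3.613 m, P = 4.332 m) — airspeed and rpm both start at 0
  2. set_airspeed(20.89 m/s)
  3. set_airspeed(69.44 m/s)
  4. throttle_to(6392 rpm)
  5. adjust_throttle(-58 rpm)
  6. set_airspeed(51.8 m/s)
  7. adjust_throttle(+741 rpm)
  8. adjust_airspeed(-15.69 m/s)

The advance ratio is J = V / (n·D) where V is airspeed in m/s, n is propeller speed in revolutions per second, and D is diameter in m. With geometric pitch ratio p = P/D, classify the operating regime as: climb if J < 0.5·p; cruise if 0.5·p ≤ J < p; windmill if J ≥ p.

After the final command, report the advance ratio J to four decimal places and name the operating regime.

set_propeller: D = 3.613 m, P = 4.332 m (p = P/D = 1.199004); state ← (V=0, rpm=0)
set_airspeed(20.89): V ← 20.89 m/s
set_airspeed(69.44): V ← 69.44 m/s
throttle_to(6392): rpm ← 6392
adjust_throttle(-58): rpm ← 6392 -58 = 6334
set_airspeed(51.8): V ← 51.8 m/s
adjust_throttle(+741): rpm ← 6334 +741 = 7075
adjust_airspeed(-15.69): V ← 51.8 -15.69 = 36.11 m/s
final state: V = 36.11 m/s, rpm = 7075 → n = rpm/60 = 117.916667 rev/s
J = V / (n·D) = 36.11 / (117.916667 × 3.613) = 0.084759
regime bands: climb J<0.5995 | cruise [0.5995, 1.1990) | windmill J≥1.1990
J = 0.0848 → climb

J = 0.0848, regime = climb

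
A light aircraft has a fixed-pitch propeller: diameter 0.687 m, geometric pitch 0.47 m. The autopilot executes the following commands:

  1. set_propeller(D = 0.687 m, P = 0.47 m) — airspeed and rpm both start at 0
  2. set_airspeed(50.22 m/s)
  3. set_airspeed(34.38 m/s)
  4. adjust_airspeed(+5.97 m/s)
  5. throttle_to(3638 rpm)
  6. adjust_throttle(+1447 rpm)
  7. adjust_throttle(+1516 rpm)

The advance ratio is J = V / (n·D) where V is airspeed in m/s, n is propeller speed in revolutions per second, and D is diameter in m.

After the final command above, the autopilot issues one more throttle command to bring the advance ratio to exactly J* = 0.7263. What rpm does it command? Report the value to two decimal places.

rpm = 4852.01

set_propeller: D = 0.687 m, P = 0.47 m (p = P/D = 0.684134); state ← (V=0, rpm=0)
set_airspeed(50.22): V ← 50.22 m/s
set_airspeed(34.38): V ← 34.38 m/s
adjust_airspeed(+5.97): V ← 34.38 +5.97 = 40.35 m/s
throttle_to(3638): rpm ← 3638
adjust_throttle(+1447): rpm ← 3638 +1447 = 5085
adjust_throttle(+1516): rpm ← 5085 +1516 = 6601
final state: V = 40.35 m/s, rpm = 6601 → n = rpm/60 = 110.016667 rev/s
target J* = 0.7263; solve J* = V/(n·D) for n: n = V/(J*·D) = 40.35/(0.7263 × 0.687) = 80.866893 rev/s
rpm = 60·n = 4852.013586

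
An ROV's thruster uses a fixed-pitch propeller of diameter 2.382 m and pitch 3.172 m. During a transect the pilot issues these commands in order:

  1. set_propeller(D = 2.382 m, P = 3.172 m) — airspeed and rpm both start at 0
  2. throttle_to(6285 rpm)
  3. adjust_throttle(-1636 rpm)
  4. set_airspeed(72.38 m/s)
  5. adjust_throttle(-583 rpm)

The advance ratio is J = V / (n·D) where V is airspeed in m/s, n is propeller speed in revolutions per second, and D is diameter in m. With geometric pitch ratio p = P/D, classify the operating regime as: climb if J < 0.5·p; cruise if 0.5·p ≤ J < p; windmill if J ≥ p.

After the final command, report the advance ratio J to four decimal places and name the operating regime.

J = 0.4484, regime = climb

set_propeller: D = 2.382 m, P = 3.172 m (p = P/D = 1.331654); state ← (V=0, rpm=0)
throttle_to(6285): rpm ← 6285
adjust_throttle(-1636): rpm ← 6285 -1636 = 4649
set_airspeed(72.38): V ← 72.38 m/s
adjust_throttle(-583): rpm ← 4649 -583 = 4066
final state: V = 72.38 m/s, rpm = 4066 → n = rpm/60 = 67.766667 rev/s
J = V / (n·D) = 72.38 / (67.766667 × 2.382) = 0.448395
regime bands: climb J<0.6658 | cruise [0.6658, 1.3317) | windmill J≥1.3317
J = 0.4484 → climb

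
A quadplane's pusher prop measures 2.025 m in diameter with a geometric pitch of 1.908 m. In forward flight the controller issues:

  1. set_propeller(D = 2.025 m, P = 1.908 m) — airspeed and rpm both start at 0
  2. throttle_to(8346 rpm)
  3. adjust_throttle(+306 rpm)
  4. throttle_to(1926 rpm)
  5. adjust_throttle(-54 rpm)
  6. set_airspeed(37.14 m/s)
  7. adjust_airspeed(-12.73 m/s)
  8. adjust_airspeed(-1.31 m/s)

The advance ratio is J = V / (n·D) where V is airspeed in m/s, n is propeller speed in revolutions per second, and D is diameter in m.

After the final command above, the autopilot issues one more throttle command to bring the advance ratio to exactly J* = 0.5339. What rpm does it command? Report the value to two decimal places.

set_propeller: D = 2.025 m, P = 1.908 m (p = P/D = 0.942222); state ← (V=0, rpm=0)
throttle_to(8346): rpm ← 8346
adjust_throttle(+306): rpm ← 8346 +306 = 8652
throttle_to(1926): rpm ← 1926
adjust_throttle(-54): rpm ← 1926 -54 = 1872
set_airspeed(37.14): V ← 37.14 m/s
adjust_airspeed(-12.73): V ← 37.14 -12.73 = 24.41 m/s
adjust_airspeed(-1.31): V ← 24.41 -1.31 = 23.1 m/s
final state: V = 23.1 m/s, rpm = 1872 → n = rpm/60 = 31.200000 rev/s
target J* = 0.5339; solve J* = V/(n·D) for n: n = V/(J*·D) = 23.1/(0.5339 × 2.025) = 21.366187 rev/s
rpm = 60·n = 1281.971239

rpm = 1281.97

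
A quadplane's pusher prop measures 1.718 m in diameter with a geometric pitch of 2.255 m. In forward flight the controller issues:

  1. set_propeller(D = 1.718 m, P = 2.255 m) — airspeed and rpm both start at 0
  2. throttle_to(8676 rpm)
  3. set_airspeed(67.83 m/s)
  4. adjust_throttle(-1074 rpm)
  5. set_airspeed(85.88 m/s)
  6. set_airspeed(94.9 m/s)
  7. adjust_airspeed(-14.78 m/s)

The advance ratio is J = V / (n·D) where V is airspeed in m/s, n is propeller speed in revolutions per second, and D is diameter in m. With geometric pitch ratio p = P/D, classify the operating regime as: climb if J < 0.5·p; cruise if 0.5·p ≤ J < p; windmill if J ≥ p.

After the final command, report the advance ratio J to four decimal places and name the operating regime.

J = 0.3681, regime = climb

set_propeller: D = 1.718 m, P = 2.255 m (p = P/D = 1.312573); state ← (V=0, rpm=0)
throttle_to(8676): rpm ← 8676
set_airspeed(67.83): V ← 67.83 m/s
adjust_throttle(-1074): rpm ← 8676 -1074 = 7602
set_airspeed(85.88): V ← 85.88 m/s
set_airspeed(94.9): V ← 94.9 m/s
adjust_airspeed(-14.78): V ← 94.9 -14.78 = 80.12 m/s
final state: V = 80.12 m/s, rpm = 7602 → n = rpm/60 = 126.700000 rev/s
J = V / (n·D) = 80.12 / (126.700000 × 1.718) = 0.368079
regime bands: climb J<0.6563 | cruise [0.6563, 1.3126) | windmill J≥1.3126
J = 0.3681 → climb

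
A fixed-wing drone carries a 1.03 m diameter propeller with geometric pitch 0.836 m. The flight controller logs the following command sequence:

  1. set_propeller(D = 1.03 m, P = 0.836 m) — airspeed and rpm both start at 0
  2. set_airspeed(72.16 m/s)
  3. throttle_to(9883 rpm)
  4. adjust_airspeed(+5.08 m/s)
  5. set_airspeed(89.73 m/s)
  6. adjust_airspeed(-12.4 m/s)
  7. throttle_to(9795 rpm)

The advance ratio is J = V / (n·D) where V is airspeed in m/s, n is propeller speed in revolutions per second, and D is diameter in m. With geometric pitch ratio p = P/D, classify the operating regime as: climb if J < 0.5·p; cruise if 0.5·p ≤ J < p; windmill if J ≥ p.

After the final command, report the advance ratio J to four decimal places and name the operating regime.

J = 0.4599, regime = cruise

set_propeller: D = 1.03 m, P = 0.836 m (p = P/D = 0.811650); state ← (V=0, rpm=0)
set_airspeed(72.16): V ← 72.16 m/s
throttle_to(9883): rpm ← 9883
adjust_airspeed(+5.08): V ← 72.16 +5.08 = 77.24 m/s
set_airspeed(89.73): V ← 89.73 m/s
adjust_airspeed(-12.4): V ← 89.73 -12.4 = 77.33 m/s
throttle_to(9795): rpm ← 9795
final state: V = 77.33 m/s, rpm = 9795 → n = rpm/60 = 163.250000 rev/s
J = V / (n·D) = 77.33 / (163.250000 × 1.03) = 0.459894
regime bands: climb J<0.4058 | cruise [0.4058, 0.8117) | windmill J≥0.8117
J = 0.4599 → cruise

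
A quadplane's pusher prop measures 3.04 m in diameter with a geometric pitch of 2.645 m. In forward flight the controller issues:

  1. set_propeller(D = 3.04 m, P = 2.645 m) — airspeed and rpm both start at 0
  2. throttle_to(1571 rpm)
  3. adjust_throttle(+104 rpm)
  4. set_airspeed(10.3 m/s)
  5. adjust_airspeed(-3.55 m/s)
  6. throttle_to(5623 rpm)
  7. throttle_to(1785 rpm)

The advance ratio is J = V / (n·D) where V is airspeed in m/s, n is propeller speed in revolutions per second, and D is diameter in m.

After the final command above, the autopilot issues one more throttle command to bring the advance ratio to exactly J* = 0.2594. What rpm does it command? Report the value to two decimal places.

rpm = 513.58

set_propeller: D = 3.04 m, P = 2.645 m (p = P/D = 0.870066); state ← (V=0, rpm=0)
throttle_to(1571): rpm ← 1571
adjust_throttle(+104): rpm ← 1571 +104 = 1675
set_airspeed(10.3): V ← 10.3 m/s
adjust_airspeed(-3.55): V ← 10.3 -3.55 = 6.75 m/s
throttle_to(5623): rpm ← 5623
throttle_to(1785): rpm ← 1785
final state: V = 6.75 m/s, rpm = 1785 → n = rpm/60 = 29.750000 rev/s
target J* = 0.2594; solve J* = V/(n·D) for n: n = V/(J*·D) = 6.75/(0.2594 × 3.04) = 8.559733 rev/s
rpm = 60·n = 513.583979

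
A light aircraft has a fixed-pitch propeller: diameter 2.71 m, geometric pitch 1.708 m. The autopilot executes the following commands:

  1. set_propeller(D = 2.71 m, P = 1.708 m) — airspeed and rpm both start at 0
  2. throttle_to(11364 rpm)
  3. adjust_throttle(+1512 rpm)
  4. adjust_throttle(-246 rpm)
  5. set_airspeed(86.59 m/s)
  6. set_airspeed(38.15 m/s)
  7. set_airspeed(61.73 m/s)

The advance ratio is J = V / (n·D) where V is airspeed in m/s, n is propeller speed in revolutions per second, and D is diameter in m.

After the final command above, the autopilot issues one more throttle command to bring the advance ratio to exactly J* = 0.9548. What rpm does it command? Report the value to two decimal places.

set_propeller: D = 2.71 m, P = 1.708 m (p = P/D = 0.630258); state ← (V=0, rpm=0)
throttle_to(11364): rpm ← 11364
adjust_throttle(+1512): rpm ← 11364 +1512 = 12876
adjust_throttle(-246): rpm ← 12876 -246 = 12630
set_airspeed(86.59): V ← 86.59 m/s
set_airspeed(38.15): V ← 38.15 m/s
set_airspeed(61.73): V ← 61.73 m/s
final state: V = 61.73 m/s, rpm = 12630 → n = rpm/60 = 210.500000 rev/s
target J* = 0.9548; solve J* = V/(n·D) for n: n = V/(J*·D) = 61.73/(0.9548 × 2.71) = 23.856931 rev/s
rpm = 60·n = 1431.415864

rpm = 1431.42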